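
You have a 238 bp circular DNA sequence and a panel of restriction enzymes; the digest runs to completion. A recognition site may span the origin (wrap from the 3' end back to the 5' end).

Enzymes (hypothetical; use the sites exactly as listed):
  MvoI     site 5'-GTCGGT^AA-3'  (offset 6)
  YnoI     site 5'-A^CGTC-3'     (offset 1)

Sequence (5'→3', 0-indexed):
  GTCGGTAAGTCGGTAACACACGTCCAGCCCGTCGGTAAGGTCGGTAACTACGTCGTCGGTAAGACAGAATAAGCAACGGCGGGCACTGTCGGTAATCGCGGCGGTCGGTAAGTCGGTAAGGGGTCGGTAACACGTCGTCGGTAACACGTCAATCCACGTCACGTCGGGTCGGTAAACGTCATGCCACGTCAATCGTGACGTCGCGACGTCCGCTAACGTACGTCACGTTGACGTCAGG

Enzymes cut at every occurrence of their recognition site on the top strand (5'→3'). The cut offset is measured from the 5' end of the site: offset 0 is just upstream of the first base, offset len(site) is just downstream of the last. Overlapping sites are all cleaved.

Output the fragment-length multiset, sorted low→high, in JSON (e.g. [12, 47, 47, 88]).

Per-enzyme occurrences:
  MvoI (GTCGGTAA, off=6): starts [0, 8, 30, 39, 54, 87, 103, 111, 122, 136, 167] → cuts [6, 14, 36, 45, 60, 93, 109, 117, 128, 142, 173]
  YnoI (ACGTC, off=1): starts [19, 49, 131, 145, 155, 160, 175, 185, 197, 205, 219, 230] → cuts [20, 50, 132, 146, 156, 161, 176, 186, 198, 206, 220, 231]

All cut coordinates (distinct, sorted): [6, 14, 20, 36, 45, 50, 60, 93, 109, 117, 128, 132, 142, 146, 156, 161, 173, 176, 186, 198, 206, 220, 231]

Fragments:
  6→14: 8 bp
  14→20: 6 bp
  20→36: 16 bp
  36→45: 9 bp
  45→50: 5 bp
  50→60: 10 bp
  60→93: 33 bp
  93→109: 16 bp
  109→117: 8 bp
  117→128: 11 bp
  128→132: 4 bp
  132→142: 10 bp
  142→146: 4 bp
  146→156: 10 bp
  156→161: 5 bp
  161→173: 12 bp
  173→176: 3 bp
  176→186: 10 bp
  186→198: 12 bp
  198→206: 8 bp
  206→220: 14 bp
  220→231: 11 bp
  231→6 (wrap): 238-231+6 = 13 bp

[3,4,4,5,5,6,8,8,8,9,10,10,10,10,11,11,12,12,13,14,16,16,33]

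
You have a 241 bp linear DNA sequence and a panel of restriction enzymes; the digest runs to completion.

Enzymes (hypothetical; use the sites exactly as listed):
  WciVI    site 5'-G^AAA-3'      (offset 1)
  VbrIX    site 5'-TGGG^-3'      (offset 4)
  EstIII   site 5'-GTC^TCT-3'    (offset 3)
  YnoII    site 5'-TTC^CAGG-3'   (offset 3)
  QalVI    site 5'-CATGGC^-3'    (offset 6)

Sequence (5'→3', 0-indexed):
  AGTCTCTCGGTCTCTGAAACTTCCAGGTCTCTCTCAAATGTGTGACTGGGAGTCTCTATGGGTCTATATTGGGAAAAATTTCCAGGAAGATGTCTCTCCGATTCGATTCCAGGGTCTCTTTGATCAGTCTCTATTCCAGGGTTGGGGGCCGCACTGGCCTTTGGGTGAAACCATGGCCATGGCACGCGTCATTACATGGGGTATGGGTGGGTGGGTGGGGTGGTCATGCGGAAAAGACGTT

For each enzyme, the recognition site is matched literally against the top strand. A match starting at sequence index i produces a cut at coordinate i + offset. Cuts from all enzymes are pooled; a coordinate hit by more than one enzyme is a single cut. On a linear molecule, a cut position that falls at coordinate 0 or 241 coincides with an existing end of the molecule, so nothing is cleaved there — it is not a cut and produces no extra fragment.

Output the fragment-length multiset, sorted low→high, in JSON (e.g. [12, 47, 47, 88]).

[2,4,4,4,4,4,4,6,6,7,7,7,7,8,8,9,10,10,10,11,12,12,13,15,17,19,21]

Scan for sites:
  WciVI GAAA/1: at [15, 72, 166, 230] ⇒ [16, 73, 167, 231]
  VbrIX TGGG/4: at [46, 58, 69, 142, 161, 196, 203, 207, 211, 215] ⇒ [50, 62, 73, 146, 165, 200, 207, 211, 215, 219]
  EstIII GTCTCT/3: at [1, 9, 26, 51, 91, 113, 126] ⇒ [4, 12, 29, 54, 94, 116, 129]
  YnoII TTCCAGG/3: at [20, 79, 106, 133] ⇒ [23, 82, 109, 136]
  QalVI CATGGC/6: at [171, 177] ⇒ [177, 183]

Pooled cuts: [4, 12, 16, 23, 29, 50, 54, 62, 73, 82, 94, 109, 116, 129, 136, 146, 165, 167, 177, 183, 200, 207, 211, 215, 219, 231]

Fragment lengths:
  [0,4): 4 bp
  [4,12): 8 bp
  [12,16): 4 bp
  [16,23): 7 bp
  [23,29): 6 bp
  [29,50): 21 bp
  [50,54): 4 bp
  [54,62): 8 bp
  [62,73): 11 bp
  [73,82): 9 bp
  [82,94): 12 bp
  [94,109): 15 bp
  [109,116): 7 bp
  [116,129): 13 bp
  [129,136): 7 bp
  [136,146): 10 bp
  [146,165): 19 bp
  [165,167): 2 bp
  [167,177): 10 bp
  [177,183): 6 bp
  [183,200): 17 bp
  [200,207): 7 bp
  [207,211): 4 bp
  [211,215): 4 bp
  [215,219): 4 bp
  [219,231): 12 bp
  [231,241): 10 bp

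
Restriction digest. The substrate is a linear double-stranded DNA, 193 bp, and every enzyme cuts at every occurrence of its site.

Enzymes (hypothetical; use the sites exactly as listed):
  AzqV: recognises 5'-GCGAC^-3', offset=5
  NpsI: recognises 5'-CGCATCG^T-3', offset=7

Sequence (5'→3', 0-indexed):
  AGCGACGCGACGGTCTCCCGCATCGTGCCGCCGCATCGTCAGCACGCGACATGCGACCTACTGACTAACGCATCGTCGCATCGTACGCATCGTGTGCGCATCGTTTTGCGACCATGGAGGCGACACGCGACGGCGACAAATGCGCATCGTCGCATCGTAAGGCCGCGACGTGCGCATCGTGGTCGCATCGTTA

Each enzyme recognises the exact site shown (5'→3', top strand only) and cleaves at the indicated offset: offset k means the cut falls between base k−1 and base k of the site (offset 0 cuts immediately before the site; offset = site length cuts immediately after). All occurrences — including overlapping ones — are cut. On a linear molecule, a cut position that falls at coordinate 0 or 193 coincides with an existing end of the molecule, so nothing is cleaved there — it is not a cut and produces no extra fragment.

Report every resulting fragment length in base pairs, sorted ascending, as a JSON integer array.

Site scan:
  AzqV GCGAC/5: at [1, 6, 45, 52, 107, 119, 126, 132, 164] ⇒ [6, 11, 50, 57, 112, 124, 131, 137, 169]
  NpsI CGCATCGT/7: at [18, 31, 68, 76, 85, 96, 142, 150, 172, 183] ⇒ [25, 38, 75, 83, 92, 103, 149, 157, 179, 190]

Pooled cuts: [6, 11, 25, 38, 50, 57, 75, 83, 92, 103, 112, 124, 131, 137, 149, 157, 169, 179, 190]

Fragment lengths:
  [0,6): 6 bp
  [6,11): 5 bp
  [11,25): 14 bp
  [25,38): 13 bp
  [38,50): 12 bp
  [50,57): 7 bp
  [57,75): 18 bp
  [75,83): 8 bp
  [83,92): 9 bp
  [92,103): 11 bp
  [103,112): 9 bp
  [112,124): 12 bp
  [124,131): 7 bp
  [131,137): 6 bp
  [137,149): 12 bp
  [149,157): 8 bp
  [157,169): 12 bp
  [169,179): 10 bp
  [179,190): 11 bp
  [190,193): 3 bp

[3,5,6,6,7,7,8,8,9,9,10,11,11,12,12,12,12,13,14,18]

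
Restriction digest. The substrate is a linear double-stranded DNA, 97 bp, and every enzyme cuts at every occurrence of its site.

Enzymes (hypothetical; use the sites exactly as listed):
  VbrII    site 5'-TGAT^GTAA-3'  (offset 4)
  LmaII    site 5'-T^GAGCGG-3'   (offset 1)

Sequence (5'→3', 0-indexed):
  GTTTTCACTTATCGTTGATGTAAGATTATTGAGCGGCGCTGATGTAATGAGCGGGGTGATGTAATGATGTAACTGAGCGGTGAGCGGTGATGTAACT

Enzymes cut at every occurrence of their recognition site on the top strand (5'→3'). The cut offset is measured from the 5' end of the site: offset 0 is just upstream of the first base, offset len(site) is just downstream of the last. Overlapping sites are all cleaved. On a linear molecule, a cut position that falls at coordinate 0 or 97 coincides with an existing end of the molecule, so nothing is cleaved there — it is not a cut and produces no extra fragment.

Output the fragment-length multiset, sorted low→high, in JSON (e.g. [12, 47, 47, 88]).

Per-enzyme occurrences:
  VbrII (TGATGTAA, off=4): starts [15, 39, 56, 64, 87] → cuts [19, 43, 60, 68, 91]
  LmaII (TGAGCGG, off=1): starts [29, 47, 73, 80] → cuts [30, 48, 74, 81]

All cut coordinates (distinct, sorted): [19, 30, 43, 48, 60, 68, 74, 81, 91]

Fragments:
  [0,19): 19 bp
  [19,30): 11 bp
  [30,43): 13 bp
  [43,48): 5 bp
  [48,60): 12 bp
  [60,68): 8 bp
  [68,74): 6 bp
  [74,81): 7 bp
  [81,91): 10 bp
  [91,97): 6 bp

[5,6,6,7,8,10,11,12,13,19]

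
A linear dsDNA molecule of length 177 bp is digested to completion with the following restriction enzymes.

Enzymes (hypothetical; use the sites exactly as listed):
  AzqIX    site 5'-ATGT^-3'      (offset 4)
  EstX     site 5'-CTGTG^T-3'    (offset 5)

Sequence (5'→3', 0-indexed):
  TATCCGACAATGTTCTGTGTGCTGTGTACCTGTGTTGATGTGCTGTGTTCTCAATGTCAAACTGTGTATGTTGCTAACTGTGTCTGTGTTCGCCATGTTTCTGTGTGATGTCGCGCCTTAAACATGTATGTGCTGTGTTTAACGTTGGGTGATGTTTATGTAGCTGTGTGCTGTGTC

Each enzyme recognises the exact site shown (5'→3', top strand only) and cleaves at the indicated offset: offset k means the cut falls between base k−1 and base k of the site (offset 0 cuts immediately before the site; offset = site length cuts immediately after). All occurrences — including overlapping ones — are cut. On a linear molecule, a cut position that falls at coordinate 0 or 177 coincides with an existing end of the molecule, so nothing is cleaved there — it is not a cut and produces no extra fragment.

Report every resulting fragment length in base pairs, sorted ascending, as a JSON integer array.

Site scan:
  AzqIX (ATGT, off=4): starts [9, 37, 53, 67, 94, 107, 123, 127, 151, 157] → cuts [13, 41, 57, 71, 98, 111, 127, 131, 155, 161]
  EstX (CTGTGT, off=5): starts [14, 21, 29, 42, 61, 77, 83, 100, 132, 163, 170] → cuts [19, 26, 34, 47, 66, 82, 88, 105, 137, 168, 175]

Pooled cuts: [13, 19, 26, 34, 41, 47, 57, 66, 71, 82, 88, 98, 105, 111, 127, 131, 137, 155, 161, 168, 175]

Fragments:
  [0,13): 13 bp
  [13,19): 6 bp
  [19,26): 7 bp
  [26,34): 8 bp
  [34,41): 7 bp
  [41,47): 6 bp
  [47,57): 10 bp
  [57,66): 9 bp
  [66,71): 5 bp
  [71,82): 11 bp
  [82,88): 6 bp
  [88,98): 10 bp
  [98,105): 7 bp
  [105,111): 6 bp
  [111,127): 16 bp
  [127,131): 4 bp
  [131,137): 6 bp
  [137,155): 18 bp
  [155,161): 6 bp
  [161,168): 7 bp
  [168,175): 7 bp
  [175,177): 2 bp

[2,4,5,6,6,6,6,6,6,7,7,7,7,7,8,9,10,10,11,13,16,18]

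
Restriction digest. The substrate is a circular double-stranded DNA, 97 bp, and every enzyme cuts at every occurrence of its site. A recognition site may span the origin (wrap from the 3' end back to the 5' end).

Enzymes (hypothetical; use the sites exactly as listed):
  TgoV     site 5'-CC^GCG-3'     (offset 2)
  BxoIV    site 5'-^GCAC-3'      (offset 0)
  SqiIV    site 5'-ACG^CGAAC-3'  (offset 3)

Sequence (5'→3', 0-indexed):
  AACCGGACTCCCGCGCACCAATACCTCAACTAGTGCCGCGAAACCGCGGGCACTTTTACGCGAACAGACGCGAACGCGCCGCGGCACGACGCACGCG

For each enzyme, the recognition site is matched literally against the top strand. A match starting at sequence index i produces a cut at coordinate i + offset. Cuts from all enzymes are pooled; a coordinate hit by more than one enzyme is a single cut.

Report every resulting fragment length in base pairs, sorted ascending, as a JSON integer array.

[2,3,4,5,7,8,10,10,11,14,23]

Per-enzyme occurrences:
  TgoV CCGCG/2: at [10, 35, 43, 78] ⇒ [12, 37, 45, 80]
  BxoIV GCAC/0: at [14, 49, 83, 90] ⇒ [14, 49, 83, 90]
  SqiIV ACGCGAAC/3: at [57, 67, 92] ⇒ [60, 70, 95]

Pooled cuts: [12, 14, 37, 45, 49, 60, 70, 80, 83, 90, 95]

Fragments:
  12→14: 2 bp
  14→37: 23 bp
  37→45: 8 bp
  45→49: 4 bp
  49→60: 11 bp
  60→70: 10 bp
  70→80: 10 bp
  80→83: 3 bp
  83→90: 7 bp
  90→95: 5 bp
  95→12 (wrap): 97-95+12 = 14 bp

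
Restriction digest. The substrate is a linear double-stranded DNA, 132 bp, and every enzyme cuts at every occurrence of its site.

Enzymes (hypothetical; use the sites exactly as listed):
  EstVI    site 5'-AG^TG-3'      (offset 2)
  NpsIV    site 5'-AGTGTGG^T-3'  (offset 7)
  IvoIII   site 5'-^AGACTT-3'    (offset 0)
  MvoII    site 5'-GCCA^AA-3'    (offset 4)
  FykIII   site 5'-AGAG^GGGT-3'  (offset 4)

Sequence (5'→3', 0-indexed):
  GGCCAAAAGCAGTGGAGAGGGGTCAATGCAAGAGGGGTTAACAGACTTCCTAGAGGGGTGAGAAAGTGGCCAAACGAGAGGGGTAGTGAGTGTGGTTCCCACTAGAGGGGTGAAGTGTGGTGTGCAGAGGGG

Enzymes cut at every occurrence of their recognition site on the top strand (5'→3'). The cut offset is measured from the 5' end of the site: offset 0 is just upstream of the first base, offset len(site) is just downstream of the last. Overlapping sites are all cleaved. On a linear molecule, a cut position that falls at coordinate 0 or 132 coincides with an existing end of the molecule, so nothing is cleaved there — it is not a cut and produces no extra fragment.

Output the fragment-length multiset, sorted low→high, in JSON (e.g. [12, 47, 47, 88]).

[4,5,5,5,6,6,7,7,8,8,8,11,12,12,13,15]

Per-enzyme occurrences:
  EstVI (AGTG, off=2): starts [10, 64, 84, 88, 113] → cuts [12, 66, 86, 90, 115]
  NpsIV (AGTGTGGT, off=7): starts [88, 113] → cuts [95, 120]
  IvoIII (AGACTT, off=0): starts [42] → cuts [42]
  MvoII (GCCAAA, off=4): starts [1, 68] → cuts [5, 72]
  FykIII (AGAGGGGT, off=4): starts [15, 30, 51, 76, 103] → cuts [19, 34, 55, 80, 107]

All cut coordinates (distinct, sorted): [5, 12, 19, 34, 42, 55, 66, 72, 80, 86, 90, 95, 107, 115, 120]

Fragment lengths:
  [0,5): 5 bp
  [5,12): 7 bp
  [12,19): 7 bp
  [19,34): 15 bp
  [34,42): 8 bp
  [42,55): 13 bp
  [55,66): 11 bp
  [66,72): 6 bp
  [72,80): 8 bp
  [80,86): 6 bp
  [86,90): 4 bp
  [90,95): 5 bp
  [95,107): 12 bp
  [107,115): 8 bp
  [115,120): 5 bp
  [120,132): 12 bp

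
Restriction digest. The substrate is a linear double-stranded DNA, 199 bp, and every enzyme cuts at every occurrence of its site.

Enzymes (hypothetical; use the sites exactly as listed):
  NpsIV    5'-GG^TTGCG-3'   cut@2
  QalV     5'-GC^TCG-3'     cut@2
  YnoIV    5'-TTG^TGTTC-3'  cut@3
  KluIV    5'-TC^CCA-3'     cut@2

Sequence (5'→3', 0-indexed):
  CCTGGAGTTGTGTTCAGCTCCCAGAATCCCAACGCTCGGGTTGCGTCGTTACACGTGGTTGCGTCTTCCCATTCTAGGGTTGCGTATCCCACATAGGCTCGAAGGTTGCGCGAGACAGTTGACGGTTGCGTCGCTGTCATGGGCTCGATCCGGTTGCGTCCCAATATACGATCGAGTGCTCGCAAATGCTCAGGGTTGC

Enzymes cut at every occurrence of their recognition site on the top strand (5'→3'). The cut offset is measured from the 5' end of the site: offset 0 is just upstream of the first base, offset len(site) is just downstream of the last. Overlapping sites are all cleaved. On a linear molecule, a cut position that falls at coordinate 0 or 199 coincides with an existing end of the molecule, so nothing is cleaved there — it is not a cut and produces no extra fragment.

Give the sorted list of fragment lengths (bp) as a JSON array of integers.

[5,7,7,7,8,9,9,10,10,10,10,11,18,19,19,20,20]

Site scan:
  NpsIV (GGTTGCG, off=2): starts [38, 56, 77, 103, 123, 151] → cuts [40, 58, 79, 105, 125, 153]
  QalV (GCTCG, off=2): starts [33, 96, 142, 177] → cuts [35, 98, 144, 179]
  YnoIV (TTGTGTTC, off=3): starts [7] → cuts [10]
  KluIV (TCCCA, off=2): starts [18, 26, 66, 86, 158] → cuts [20, 28, 68, 88, 160]

Pooled cuts: [10, 20, 28, 35, 40, 58, 68, 79, 88, 98, 105, 125, 144, 153, 160, 179]

Fragments:
  [0,10): 10 bp
  [10,20): 10 bp
  [20,28): 8 bp
  [28,35): 7 bp
  [35,40): 5 bp
  [40,58): 18 bp
  [58,68): 10 bp
  [68,79): 11 bp
  [79,88): 9 bp
  [88,98): 10 bp
  [98,105): 7 bp
  [105,125): 20 bp
  [125,144): 19 bp
  [144,153): 9 bp
  [153,160): 7 bp
  [160,179): 19 bp
  [179,199): 20 bp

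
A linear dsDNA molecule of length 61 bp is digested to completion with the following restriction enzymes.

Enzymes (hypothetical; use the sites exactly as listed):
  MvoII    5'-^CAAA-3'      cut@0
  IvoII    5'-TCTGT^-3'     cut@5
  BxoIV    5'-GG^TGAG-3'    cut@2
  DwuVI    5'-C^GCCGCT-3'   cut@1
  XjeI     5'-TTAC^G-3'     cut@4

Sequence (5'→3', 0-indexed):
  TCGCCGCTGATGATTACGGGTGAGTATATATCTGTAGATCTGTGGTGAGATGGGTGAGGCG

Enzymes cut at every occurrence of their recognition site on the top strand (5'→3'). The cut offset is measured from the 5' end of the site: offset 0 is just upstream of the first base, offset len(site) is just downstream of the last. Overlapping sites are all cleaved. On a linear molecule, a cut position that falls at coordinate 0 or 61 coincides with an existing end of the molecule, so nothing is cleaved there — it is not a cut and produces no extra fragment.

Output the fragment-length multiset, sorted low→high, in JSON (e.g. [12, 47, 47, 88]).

[2,2,3,7,8,9,15,15]

Site scan:
  MvoII (CAAA, off=0): no sites
  IvoII TCTGT/5: at [30, 38] ⇒ [35, 43]
  BxoIV GGTGAG/2: at [18, 43, 52] ⇒ [20, 45, 54]
  DwuVI CGCCGCT/1: at [1] ⇒ [2]
  XjeI TTACG/4: at [13] ⇒ [17]

All cut coordinates (distinct, sorted): [2, 17, 20, 35, 43, 45, 54]

Fragments:
  [0,2): 2 bp
  [2,17): 15 bp
  [17,20): 3 bp
  [20,35): 15 bp
  [35,43): 8 bp
  [43,45): 2 bp
  [45,54): 9 bp
  [54,61): 7 bp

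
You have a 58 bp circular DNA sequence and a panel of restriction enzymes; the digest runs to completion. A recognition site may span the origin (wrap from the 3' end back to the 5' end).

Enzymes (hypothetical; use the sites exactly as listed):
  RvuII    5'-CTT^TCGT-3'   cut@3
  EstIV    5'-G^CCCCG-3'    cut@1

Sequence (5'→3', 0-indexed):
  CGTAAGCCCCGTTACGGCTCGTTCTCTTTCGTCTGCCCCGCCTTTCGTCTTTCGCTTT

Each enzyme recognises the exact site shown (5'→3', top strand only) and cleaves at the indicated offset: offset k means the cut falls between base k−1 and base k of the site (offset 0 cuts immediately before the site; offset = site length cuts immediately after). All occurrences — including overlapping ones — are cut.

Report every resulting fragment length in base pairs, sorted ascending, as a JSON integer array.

Site scan:
  RvuII (CTTTCGT, off=3): starts [25, 41, 54] → cuts [28, 44, 57]
  EstIV (GCCCCG, off=1): starts [5, 34] → cuts [6, 35]

Pooled cuts: [6, 28, 35, 44, 57]

Fragment lengths:
  6→28: 22 bp
  28→35: 7 bp
  35→44: 9 bp
  44→57: 13 bp
  57→6 (wrap): 58-57+6 = 7 bp

[7,7,9,13,22]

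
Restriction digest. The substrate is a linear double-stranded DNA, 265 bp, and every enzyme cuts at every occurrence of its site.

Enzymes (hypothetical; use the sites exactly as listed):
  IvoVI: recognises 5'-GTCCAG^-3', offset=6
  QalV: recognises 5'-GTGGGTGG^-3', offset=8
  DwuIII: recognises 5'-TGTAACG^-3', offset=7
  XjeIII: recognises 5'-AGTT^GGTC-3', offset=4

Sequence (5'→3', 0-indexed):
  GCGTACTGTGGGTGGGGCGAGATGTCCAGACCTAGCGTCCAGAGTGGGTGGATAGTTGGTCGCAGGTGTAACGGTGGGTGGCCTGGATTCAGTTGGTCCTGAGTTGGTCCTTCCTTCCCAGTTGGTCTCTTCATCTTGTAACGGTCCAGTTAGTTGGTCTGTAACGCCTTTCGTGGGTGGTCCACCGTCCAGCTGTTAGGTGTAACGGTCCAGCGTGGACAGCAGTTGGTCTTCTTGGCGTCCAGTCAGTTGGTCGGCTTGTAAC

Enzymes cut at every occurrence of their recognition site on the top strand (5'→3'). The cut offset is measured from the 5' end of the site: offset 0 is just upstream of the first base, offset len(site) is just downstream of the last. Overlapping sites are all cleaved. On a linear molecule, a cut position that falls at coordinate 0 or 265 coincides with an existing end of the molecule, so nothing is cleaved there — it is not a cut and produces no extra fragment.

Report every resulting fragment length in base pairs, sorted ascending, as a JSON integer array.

[6,6,6,6,6,8,9,11,11,12,13,13,14,14,14,14,15,15,16,18,18,20]

Site scan:
  IvoVI (GTCCAG, off=6): starts [23, 36, 143, 186, 207, 239] → cuts [29, 42, 149, 192, 213, 245]
  QalV (GTGGGTGG, off=8): starts [7, 43, 73, 172] → cuts [15, 51, 81, 180]
  DwuIII (TGTAACG, off=7): starts [66, 136, 159, 200] → cuts [73, 143, 166, 207]
  XjeIII (AGTTGGTC, off=4): starts [53, 90, 101, 119, 151, 223, 247] → cuts [57, 94, 105, 123, 155, 227, 251]

Pooled cuts: [15, 29, 42, 51, 57, 73, 81, 94, 105, 123, 143, 149, 155, 166, 180, 192, 207, 213, 227, 245, 251]

Fragment lengths:
  [0,15): 15 bp
  [15,29): 14 bp
  [29,42): 13 bp
  [42,51): 9 bp
  [51,57): 6 bp
  [57,73): 16 bp
  [73,81): 8 bp
  [81,94): 13 bp
  [94,105): 11 bp
  [105,123): 18 bp
  [123,143): 20 bp
  [143,149): 6 bp
  [149,155): 6 bp
  [155,166): 11 bp
  [166,180): 14 bp
  [180,192): 12 bp
  [192,207): 15 bp
  [207,213): 6 bp
  [213,227): 14 bp
  [227,245): 18 bp
  [245,251): 6 bp
  [251,265): 14 bp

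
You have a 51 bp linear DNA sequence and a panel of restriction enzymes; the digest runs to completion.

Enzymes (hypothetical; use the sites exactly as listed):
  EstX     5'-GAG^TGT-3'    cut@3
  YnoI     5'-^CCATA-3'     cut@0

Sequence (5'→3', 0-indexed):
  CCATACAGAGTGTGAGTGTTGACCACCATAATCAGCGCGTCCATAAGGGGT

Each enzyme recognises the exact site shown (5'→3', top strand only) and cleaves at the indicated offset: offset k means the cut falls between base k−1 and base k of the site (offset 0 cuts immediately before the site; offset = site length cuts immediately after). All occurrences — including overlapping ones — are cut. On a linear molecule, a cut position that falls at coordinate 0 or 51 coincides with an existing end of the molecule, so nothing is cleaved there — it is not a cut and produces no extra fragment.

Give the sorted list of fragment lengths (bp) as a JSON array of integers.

Site scan:
  EstX GAGTGT/3: at [7, 13] ⇒ [10, 16]
  YnoI CCATA/0: at [0, 25, 40] ⇒ [25, 40] (position 0 is a terminus of the linear molecule — no cut)

All cut coordinates (distinct, sorted): [10, 16, 25, 40]

Fragments:
  [0,10): 10 bp
  [10,16): 6 bp
  [16,25): 9 bp
  [25,40): 15 bp
  [40,51): 11 bp

[6,9,10,11,15]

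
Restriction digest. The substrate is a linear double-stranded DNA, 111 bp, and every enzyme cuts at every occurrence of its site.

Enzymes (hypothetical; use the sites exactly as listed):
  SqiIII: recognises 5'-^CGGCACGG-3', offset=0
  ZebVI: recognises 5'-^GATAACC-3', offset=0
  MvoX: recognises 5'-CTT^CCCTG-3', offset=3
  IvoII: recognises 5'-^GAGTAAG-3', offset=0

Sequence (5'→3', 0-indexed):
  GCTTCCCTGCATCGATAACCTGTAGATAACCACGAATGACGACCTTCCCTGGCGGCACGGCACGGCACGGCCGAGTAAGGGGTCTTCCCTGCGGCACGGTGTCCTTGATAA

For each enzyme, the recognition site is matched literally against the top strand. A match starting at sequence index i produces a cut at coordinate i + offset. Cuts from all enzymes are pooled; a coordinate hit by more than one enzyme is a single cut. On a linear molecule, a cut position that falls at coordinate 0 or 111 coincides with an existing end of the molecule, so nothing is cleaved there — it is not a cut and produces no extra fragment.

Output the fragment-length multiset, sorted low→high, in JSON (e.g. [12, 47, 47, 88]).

[4,5,5,5,6,9,10,11,14,20,22]

Scan for sites:
  SqiIII CGGCACGG/0: at [52, 57, 62, 91] ⇒ [52, 57, 62, 91]
  ZebVI GATAACC/0: at [13, 24] ⇒ [13, 24]
  MvoX CTTCCCTG/3: at [1, 43, 83] ⇒ [4, 46, 86]
  IvoII GAGTAAG/0: at [72] ⇒ [72]

Pooled cuts: [4, 13, 24, 46, 52, 57, 62, 72, 86, 91]

Fragments:
  [0,4): 4 bp
  [4,13): 9 bp
  [13,24): 11 bp
  [24,46): 22 bp
  [46,52): 6 bp
  [52,57): 5 bp
  [57,62): 5 bp
  [62,72): 10 bp
  [72,86): 14 bp
  [86,91): 5 bp
  [91,111): 20 bp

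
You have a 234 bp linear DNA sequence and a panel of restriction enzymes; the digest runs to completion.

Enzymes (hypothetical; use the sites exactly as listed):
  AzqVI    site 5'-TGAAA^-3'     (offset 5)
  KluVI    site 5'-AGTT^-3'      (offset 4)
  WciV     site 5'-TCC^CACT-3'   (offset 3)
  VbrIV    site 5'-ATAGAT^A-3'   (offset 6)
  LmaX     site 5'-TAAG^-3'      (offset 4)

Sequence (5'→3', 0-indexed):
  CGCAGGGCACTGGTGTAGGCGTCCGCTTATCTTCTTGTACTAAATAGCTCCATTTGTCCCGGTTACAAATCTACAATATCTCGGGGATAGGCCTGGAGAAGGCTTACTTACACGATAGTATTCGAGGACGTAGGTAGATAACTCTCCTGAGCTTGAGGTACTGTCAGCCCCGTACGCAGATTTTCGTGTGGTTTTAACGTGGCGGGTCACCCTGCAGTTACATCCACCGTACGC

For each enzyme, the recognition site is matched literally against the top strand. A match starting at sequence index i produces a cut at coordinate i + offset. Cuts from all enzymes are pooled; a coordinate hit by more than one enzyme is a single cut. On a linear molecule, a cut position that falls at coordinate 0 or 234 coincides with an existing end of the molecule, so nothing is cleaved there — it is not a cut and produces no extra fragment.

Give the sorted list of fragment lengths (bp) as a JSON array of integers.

[15,219]

Site scan:
  AzqVI (TGAAA, off=5): no sites
  KluVI (AGTT, off=4): starts [215] → cuts [219]
  WciV (TCCCACT, off=3): no sites
  VbrIV (ATAGATA, off=6): no sites
  LmaX (TAAG, off=4): no sites

Pooled cuts: [219]

Fragment lengths:
  [0,219): 219 bp
  [219,234): 15 bp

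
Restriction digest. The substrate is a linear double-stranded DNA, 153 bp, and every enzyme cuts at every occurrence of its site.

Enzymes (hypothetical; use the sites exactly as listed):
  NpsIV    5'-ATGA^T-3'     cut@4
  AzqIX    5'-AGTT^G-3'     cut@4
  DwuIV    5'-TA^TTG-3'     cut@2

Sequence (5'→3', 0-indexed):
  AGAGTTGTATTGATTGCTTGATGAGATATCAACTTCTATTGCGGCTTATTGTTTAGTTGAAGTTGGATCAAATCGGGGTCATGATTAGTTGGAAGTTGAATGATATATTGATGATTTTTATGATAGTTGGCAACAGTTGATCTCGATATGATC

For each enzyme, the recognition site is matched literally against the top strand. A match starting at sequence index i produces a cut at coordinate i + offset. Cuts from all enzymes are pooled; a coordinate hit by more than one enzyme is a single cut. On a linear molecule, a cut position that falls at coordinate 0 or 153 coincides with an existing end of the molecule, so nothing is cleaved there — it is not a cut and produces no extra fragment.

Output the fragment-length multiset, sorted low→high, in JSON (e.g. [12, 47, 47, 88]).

Site scan:
  NpsIV (ATGAT, off=4): starts [80, 99, 110, 119, 147] → cuts [84, 103, 114, 123, 151]
  AzqIX (AGTTG, off=4): starts [2, 54, 60, 86, 93, 124, 134] → cuts [6, 58, 64, 90, 97, 128, 138]
  DwuIV (TATTG, off=2): starts [7, 36, 46, 105] → cuts [9, 38, 48, 107]

All cut coordinates (distinct, sorted): [6, 9, 38, 48, 58, 64, 84, 90, 97, 103, 107, 114, 123, 128, 138, 151]

Fragment lengths:
  [0,6): 6 bp
  [6,9): 3 bp
  [9,38): 29 bp
  [38,48): 10 bp
  [48,58): 10 bp
  [58,64): 6 bp
  [64,84): 20 bp
  [84,90): 6 bp
  [90,97): 7 bp
  [97,103): 6 bp
  [103,107): 4 bp
  [107,114): 7 bp
  [114,123): 9 bp
  [123,128): 5 bp
  [128,138): 10 bp
  [138,151): 13 bp
  [151,153): 2 bp

[2,3,4,5,6,6,6,6,7,7,9,10,10,10,13,20,29]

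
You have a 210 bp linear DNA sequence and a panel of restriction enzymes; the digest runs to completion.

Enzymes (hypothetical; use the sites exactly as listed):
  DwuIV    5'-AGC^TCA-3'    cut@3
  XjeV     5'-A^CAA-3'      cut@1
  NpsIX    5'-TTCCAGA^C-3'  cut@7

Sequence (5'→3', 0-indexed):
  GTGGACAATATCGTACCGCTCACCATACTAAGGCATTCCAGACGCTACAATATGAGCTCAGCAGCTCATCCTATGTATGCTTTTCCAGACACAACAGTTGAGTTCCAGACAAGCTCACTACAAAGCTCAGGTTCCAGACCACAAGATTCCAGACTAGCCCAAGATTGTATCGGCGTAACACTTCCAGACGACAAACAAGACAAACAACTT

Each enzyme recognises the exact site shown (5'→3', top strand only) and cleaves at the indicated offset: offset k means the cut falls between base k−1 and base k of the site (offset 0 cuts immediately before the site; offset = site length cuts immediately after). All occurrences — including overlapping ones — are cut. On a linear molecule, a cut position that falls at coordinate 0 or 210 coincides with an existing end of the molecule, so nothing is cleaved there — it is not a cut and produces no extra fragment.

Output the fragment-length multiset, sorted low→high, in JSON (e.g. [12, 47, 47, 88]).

Scan for sites:
  DwuIV (AGCTCA, off=3): starts [54, 62, 111, 123] → cuts [57, 65, 114, 126]
  XjeV (ACAA, off=1): starts [4, 46, 90, 108, 119, 140, 190, 194, 199, 203] → cuts [5, 47, 91, 109, 120, 141, 191, 195, 200, 204]
  NpsIX (TTCCAGAC, off=7): starts [35, 82, 102, 131, 146, 181] → cuts [42, 89, 109, 138, 153, 188]

Pooled cuts: [5, 42, 47, 57, 65, 89, 91, 109, 114, 120, 126, 138, 141, 153, 188, 191, 195, 200, 204]

Fragments:
  [0,5): 5 bp
  [5,42): 37 bp
  [42,47): 5 bp
  [47,57): 10 bp
  [57,65): 8 bp
  [65,89): 24 bp
  [89,91): 2 bp
  [91,109): 18 bp
  [109,114): 5 bp
  [114,120): 6 bp
  [120,126): 6 bp
  [126,138): 12 bp
  [138,141): 3 bp
  [141,153): 12 bp
  [153,188): 35 bp
  [188,191): 3 bp
  [191,195): 4 bp
  [195,200): 5 bp
  [200,204): 4 bp
  [204,210): 6 bp

[2,3,3,4,4,5,5,5,5,6,6,6,8,10,12,12,18,24,35,37]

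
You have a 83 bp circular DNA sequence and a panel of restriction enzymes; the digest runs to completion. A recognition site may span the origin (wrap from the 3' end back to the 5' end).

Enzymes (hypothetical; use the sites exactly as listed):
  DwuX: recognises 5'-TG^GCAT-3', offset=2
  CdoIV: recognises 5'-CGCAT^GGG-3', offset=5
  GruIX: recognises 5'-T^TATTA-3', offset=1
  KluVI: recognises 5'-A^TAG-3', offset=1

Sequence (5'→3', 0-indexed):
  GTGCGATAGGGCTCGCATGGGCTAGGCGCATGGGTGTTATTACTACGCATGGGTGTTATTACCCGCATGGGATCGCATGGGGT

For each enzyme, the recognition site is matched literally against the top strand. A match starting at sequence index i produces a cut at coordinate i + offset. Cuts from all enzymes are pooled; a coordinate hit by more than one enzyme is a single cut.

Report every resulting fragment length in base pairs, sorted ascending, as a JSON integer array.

[6,6,10,11,12,12,13,13]

Scan for sites:
  DwuX (TGGCAT, off=2): no sites
  CdoIV CGCATGGG/5: at [13, 26, 45, 63, 73] ⇒ [18, 31, 50, 68, 78]
  GruIX TTATTA/1: at [36, 55] ⇒ [37, 56]
  KluVI ATAG/1: at [5] ⇒ [6]

All cut coordinates (distinct, sorted): [6, 18, 31, 37, 50, 56, 68, 78]

Fragments:
  6→18: 12 bp
  18→31: 13 bp
  31→37: 6 bp
  37→50: 13 bp
  50→56: 6 bp
  56→68: 12 bp
  68→78: 10 bp
  78→6 (wrap): 83-78+6 = 11 bp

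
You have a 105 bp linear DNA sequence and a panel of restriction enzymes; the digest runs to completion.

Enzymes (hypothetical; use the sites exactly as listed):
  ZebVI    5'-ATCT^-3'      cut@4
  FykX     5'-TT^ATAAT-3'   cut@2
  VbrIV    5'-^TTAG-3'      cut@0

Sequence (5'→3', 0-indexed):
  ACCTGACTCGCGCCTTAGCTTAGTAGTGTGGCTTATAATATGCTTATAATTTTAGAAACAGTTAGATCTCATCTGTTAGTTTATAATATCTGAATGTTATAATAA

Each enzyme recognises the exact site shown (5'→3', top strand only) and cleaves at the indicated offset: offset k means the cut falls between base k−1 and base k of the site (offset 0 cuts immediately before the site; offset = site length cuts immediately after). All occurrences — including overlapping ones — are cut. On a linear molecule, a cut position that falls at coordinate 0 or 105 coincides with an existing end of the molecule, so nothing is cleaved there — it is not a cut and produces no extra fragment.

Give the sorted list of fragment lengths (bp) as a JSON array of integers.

[1,5,5,6,7,7,7,8,9,10,11,14,15]

Site scan:
  ZebVI ATCT/4: at [65, 70, 87] ⇒ [69, 74, 91]
  FykX TTATAAT/2: at [32, 43, 80, 96] ⇒ [34, 45, 82, 98]
  VbrIV TTAG/0: at [14, 19, 51, 61, 75] ⇒ [14, 19, 51, 61, 75]

All cut coordinates (distinct, sorted): [14, 19, 34, 45, 51, 61, 69, 74, 75, 82, 91, 98]

Fragments:
  [0,14): 14 bp
  [14,19): 5 bp
  [19,34): 15 bp
  [34,45): 11 bp
  [45,51): 6 bp
  [51,61): 10 bp
  [61,69): 8 bp
  [69,74): 5 bp
  [74,75): 1 bp
  [75,82): 7 bp
  [82,91): 9 bp
  [91,98): 7 bp
  [98,105): 7 bp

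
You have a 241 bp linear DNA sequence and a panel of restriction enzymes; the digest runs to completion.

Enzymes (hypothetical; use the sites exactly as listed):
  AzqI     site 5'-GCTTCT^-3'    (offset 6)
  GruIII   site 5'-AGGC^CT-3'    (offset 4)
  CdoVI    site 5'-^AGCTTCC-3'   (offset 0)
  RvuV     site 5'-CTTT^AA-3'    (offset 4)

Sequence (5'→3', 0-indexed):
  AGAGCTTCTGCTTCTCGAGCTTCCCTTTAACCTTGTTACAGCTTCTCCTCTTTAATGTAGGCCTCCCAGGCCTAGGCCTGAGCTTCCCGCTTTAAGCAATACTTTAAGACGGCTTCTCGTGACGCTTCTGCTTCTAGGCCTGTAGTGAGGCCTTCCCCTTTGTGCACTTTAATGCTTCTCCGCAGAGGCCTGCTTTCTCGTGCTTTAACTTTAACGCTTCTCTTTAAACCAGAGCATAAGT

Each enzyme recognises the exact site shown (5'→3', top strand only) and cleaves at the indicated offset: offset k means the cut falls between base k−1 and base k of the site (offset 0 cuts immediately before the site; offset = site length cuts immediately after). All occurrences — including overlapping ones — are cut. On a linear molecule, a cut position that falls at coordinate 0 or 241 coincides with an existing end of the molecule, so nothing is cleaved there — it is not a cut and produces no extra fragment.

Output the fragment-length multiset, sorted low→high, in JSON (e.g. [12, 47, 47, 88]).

Scan for sites:
  AzqI GCTTCT/6: at [3, 9, 40, 111, 123, 129, 173, 215] ⇒ [9, 15, 46, 117, 129, 135, 179, 221]
  GruIII AGGCCT/4: at [58, 67, 73, 135, 147, 185] ⇒ [62, 71, 77, 139, 151, 189]
  CdoVI AGCTTCC/0: at [17, 80] ⇒ [17, 80]
  RvuV CTTTAA/4: at [24, 49, 89, 101, 166, 202, 208, 221] ⇒ [28, 53, 93, 105, 170, 206, 212, 225]

All cut coordinates (distinct, sorted): [9, 15, 17, 28, 46, 53, 62, 71, 77, 80, 93, 105, 117, 129, 135, 139, 151, 170, 179, 189, 206, 212, 221, 225]

Fragments:
  [0,9): 9 bp
  [9,15): 6 bp
  [15,17): 2 bp
  [17,28): 11 bp
  [28,46): 18 bp
  [46,53): 7 bp
  [53,62): 9 bp
  [62,71): 9 bp
  [71,77): 6 bp
  [77,80): 3 bp
  [80,93): 13 bp
  [93,105): 12 bp
  [105,117): 12 bp
  [117,129): 12 bp
  [129,135): 6 bp
  [135,139): 4 bp
  [139,151): 12 bp
  [151,170): 19 bp
  [170,179): 9 bp
  [179,189): 10 bp
  [189,206): 17 bp
  [206,212): 6 bp
  [212,221): 9 bp
  [221,225): 4 bp
  [225,241): 16 bp

[2,3,4,4,6,6,6,6,7,9,9,9,9,9,10,11,12,12,12,12,13,16,17,18,19]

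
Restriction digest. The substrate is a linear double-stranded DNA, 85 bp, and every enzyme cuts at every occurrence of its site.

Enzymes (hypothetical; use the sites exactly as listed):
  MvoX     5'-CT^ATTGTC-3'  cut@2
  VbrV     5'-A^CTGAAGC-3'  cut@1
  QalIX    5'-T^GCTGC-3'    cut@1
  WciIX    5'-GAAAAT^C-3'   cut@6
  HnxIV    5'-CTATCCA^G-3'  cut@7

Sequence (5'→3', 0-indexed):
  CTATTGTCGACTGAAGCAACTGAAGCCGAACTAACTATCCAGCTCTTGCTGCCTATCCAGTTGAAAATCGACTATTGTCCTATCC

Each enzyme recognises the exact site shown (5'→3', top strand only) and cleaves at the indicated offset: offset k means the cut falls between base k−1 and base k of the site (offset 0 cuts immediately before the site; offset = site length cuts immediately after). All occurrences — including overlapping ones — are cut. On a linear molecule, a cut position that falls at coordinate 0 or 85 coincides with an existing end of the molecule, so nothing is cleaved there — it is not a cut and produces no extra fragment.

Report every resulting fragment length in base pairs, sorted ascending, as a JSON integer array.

[2,5,6,8,9,9,12,12,22]

Per-enzyme occurrences:
  MvoX CTATTGTC/2: at [0, 71] ⇒ [2, 73]
  VbrV ACTGAAGC/1: at [9, 18] ⇒ [10, 19]
  QalIX TGCTGC/1: at [46] ⇒ [47]
  WciIX GAAAATC/6: at [62] ⇒ [68]
  HnxIV CTATCCAG/7: at [34, 52] ⇒ [41, 59]

Pooled cuts: [2, 10, 19, 41, 47, 59, 68, 73]

Fragments:
  [0,2): 2 bp
  [2,10): 8 bp
  [10,19): 9 bp
  [19,41): 22 bp
  [41,47): 6 bp
  [47,59): 12 bp
  [59,68): 9 bp
  [68,73): 5 bp
  [73,85): 12 bp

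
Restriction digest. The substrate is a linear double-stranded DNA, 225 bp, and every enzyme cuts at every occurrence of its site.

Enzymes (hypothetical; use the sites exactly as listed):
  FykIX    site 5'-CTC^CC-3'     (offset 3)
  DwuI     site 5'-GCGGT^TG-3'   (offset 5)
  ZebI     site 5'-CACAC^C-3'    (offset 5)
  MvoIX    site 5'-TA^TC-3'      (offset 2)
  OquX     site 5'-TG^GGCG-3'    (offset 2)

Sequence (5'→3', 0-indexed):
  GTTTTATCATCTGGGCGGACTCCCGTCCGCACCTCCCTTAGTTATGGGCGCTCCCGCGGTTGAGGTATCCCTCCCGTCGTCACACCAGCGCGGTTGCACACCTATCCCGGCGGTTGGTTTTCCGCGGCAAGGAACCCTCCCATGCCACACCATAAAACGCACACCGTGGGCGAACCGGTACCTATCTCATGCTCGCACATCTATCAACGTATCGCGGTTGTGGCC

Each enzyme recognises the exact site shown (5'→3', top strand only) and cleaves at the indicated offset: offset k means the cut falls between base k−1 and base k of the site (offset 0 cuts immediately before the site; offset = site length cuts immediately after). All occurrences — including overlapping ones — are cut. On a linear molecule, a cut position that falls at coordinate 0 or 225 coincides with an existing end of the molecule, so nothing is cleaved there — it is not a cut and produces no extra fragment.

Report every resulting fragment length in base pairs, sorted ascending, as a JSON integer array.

[3,4,6,6,7,7,7,7,7,7,7,8,9,9,10,11,11,12,13,14,16,19,25]

Scan for sites:
  FykIX CTCCC/3: at [19, 32, 50, 70, 136] ⇒ [22, 35, 53, 73, 139]
  DwuI GCGGTTG/5: at [55, 89, 109, 213] ⇒ [60, 94, 114, 218]
  ZebI CACACC/5: at [80, 96, 145, 159] ⇒ [85, 101, 150, 164]
  MvoIX TATC/2: at [4, 65, 102, 182, 201, 209] ⇒ [6, 67, 104, 184, 203, 211]
  OquX TGGGCG/2: at [11, 44, 166] ⇒ [13, 46, 168]

All cut coordinates (distinct, sorted): [6, 13, 22, 35, 46, 53, 60, 67, 73, 85, 94, 101, 104, 114, 139, 150, 164, 168, 184, 203, 211, 218]

Fragments:
  [0,6): 6 bp
  [6,13): 7 bp
  [13,22): 9 bp
  [22,35): 13 bp
  [35,46): 11 bp
  [46,53): 7 bp
  [53,60): 7 bp
  [60,67): 7 bp
  [67,73): 6 bp
  [73,85): 12 bp
  [85,94): 9 bp
  [94,101): 7 bp
  [101,104): 3 bp
  [104,114): 10 bp
  [114,139): 25 bp
  [139,150): 11 bp
  [150,164): 14 bp
  [164,168): 4 bp
  [168,184): 16 bp
  [184,203): 19 bp
  [203,211): 8 bp
  [211,218): 7 bp
  [218,225): 7 bp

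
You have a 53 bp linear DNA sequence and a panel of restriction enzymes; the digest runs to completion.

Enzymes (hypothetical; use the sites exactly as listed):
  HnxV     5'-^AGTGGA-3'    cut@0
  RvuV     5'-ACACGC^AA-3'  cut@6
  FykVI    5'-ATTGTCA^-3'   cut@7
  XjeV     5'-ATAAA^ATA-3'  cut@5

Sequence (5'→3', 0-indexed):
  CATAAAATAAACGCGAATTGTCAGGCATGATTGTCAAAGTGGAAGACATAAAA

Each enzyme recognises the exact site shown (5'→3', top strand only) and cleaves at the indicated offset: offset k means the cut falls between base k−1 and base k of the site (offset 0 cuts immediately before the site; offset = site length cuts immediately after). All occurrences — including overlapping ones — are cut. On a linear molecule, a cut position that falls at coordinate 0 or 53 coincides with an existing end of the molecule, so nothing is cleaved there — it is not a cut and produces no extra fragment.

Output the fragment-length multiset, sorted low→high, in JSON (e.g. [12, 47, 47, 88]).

Site scan:
  HnxV AGTGGA/0: at [37] ⇒ [37]
  RvuV (ACACGCAA, off=6): no sites
  FykVI ATTGTCA/7: at [16, 29] ⇒ [23, 36]
  XjeV ATAAAATA/5: at [1] ⇒ [6]

All cut coordinates (distinct, sorted): [6, 23, 36, 37]

Fragments:
  [0,6): 6 bp
  [6,23): 17 bp
  [23,36): 13 bp
  [36,37): 1 bp
  [37,53): 16 bp

[1,6,13,16,17]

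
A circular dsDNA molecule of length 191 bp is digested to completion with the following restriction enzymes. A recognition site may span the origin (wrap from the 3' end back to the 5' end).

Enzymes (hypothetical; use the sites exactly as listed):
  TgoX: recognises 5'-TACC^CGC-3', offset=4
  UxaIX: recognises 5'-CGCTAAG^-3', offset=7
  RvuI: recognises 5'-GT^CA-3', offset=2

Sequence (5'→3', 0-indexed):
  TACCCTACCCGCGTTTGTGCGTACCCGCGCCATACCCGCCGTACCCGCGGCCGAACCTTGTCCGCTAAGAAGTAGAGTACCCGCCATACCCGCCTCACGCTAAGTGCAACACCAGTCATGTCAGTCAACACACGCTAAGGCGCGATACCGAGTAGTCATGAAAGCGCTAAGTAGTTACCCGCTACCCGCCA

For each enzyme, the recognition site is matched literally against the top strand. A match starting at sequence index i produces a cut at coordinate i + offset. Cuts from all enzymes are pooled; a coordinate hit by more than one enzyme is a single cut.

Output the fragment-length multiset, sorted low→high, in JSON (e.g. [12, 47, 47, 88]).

Site scan:
  TgoX (TACCCGC, off=4): starts [5, 21, 32, 41, 77, 86, 175, 182] → cuts [9, 25, 36, 45, 81, 90, 179, 186]
  UxaIX (CGCTAAG, off=7): starts [62, 97, 132, 164] → cuts [69, 104, 139, 171]
  RvuI (GTCA, off=2): starts [114, 119, 123, 154] → cuts [116, 121, 125, 156]

All cut coordinates (distinct, sorted): [9, 25, 36, 45, 69, 81, 90, 104, 116, 121, 125, 139, 156, 171, 179, 186]

Fragments:
  9→25: 16 bp
  25→36: 11 bp
  36→45: 9 bp
  45→69: 24 bp
  69→81: 12 bp
  81→90: 9 bp
  90→104: 14 bp
  104→116: 12 bp
  116→121: 5 bp
  121→125: 4 bp
  125→139: 14 bp
  139→156: 17 bp
  156→171: 15 bp
  171→179: 8 bp
  179→186: 7 bp
  186→9 (wrap): 191-186+9 = 14 bp

[4,5,7,8,9,9,11,12,12,14,14,14,15,16,17,24]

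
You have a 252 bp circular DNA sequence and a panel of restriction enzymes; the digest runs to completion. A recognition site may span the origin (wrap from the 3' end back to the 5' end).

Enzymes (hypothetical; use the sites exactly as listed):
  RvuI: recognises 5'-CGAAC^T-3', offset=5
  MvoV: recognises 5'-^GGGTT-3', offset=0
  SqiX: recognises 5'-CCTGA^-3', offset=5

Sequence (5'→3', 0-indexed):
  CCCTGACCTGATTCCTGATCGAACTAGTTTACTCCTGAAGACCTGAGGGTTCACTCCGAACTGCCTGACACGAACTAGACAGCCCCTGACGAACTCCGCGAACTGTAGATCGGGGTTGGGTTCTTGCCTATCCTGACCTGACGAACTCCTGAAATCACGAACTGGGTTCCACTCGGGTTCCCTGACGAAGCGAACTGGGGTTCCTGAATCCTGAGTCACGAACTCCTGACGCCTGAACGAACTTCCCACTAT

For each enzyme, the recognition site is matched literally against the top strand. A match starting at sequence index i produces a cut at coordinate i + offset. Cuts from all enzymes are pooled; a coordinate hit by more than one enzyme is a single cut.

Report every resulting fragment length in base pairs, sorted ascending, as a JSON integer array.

[1,2,5,5,5,5,5,6,6,6,6,7,7,7,7,7,8,9,9,9,10,10,10,11,11,14,14,15,16,19]

Site scan:
  RvuI CGAACT/5: at [19, 56, 70, 89, 98, 141, 157, 190, 218, 237] ⇒ [24, 61, 75, 94, 103, 146, 162, 195, 223, 242]
  MvoV GGGTT/0: at [46, 112, 117, 163, 174, 197] ⇒ [46, 112, 117, 163, 174, 197]
  SqiX CCTGA/5: at [1, 6, 13, 33, 41, 63, 84, 131, 136, 147, 180, 202, 209, 224, 231] ⇒ [6, 11, 18, 38, 46, 68, 89, 136, 141, 152, 185, 207, 214, 229, 236]

All cut coordinates (distinct, sorted): [6, 11, 18, 24, 38, 46, 61, 68, 75, 89, 94, 103, 112, 117, 136, 141, 146, 152, 162, 163, 174, 185, 195, 197, 207, 214, 223, 229, 236, 242]

Fragments:
  6→11: 5 bp
  11→18: 7 bp
  18→24: 6 bp
  24→38: 14 bp
  38→46: 8 bp
  46→61: 15 bp
  61→68: 7 bp
  68→75: 7 bp
  75→89: 14 bp
  89→94: 5 bp
  94→103: 9 bp
  103→112: 9 bp
  112→117: 5 bp
  117→136: 19 bp
  136→141: 5 bp
  141→146: 5 bp
  146→152: 6 bp
  152→162: 10 bp
  162→163: 1 bp
  163→174: 11 bp
  174→185: 11 bp
  185→195: 10 bp
  195→197: 2 bp
  197→207: 10 bp
  207→214: 7 bp
  214→223: 9 bp
  223→229: 6 bp
  229→236: 7 bp
  236→242: 6 bp
  242→6 (wrap): 252-242+6 = 16 bp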